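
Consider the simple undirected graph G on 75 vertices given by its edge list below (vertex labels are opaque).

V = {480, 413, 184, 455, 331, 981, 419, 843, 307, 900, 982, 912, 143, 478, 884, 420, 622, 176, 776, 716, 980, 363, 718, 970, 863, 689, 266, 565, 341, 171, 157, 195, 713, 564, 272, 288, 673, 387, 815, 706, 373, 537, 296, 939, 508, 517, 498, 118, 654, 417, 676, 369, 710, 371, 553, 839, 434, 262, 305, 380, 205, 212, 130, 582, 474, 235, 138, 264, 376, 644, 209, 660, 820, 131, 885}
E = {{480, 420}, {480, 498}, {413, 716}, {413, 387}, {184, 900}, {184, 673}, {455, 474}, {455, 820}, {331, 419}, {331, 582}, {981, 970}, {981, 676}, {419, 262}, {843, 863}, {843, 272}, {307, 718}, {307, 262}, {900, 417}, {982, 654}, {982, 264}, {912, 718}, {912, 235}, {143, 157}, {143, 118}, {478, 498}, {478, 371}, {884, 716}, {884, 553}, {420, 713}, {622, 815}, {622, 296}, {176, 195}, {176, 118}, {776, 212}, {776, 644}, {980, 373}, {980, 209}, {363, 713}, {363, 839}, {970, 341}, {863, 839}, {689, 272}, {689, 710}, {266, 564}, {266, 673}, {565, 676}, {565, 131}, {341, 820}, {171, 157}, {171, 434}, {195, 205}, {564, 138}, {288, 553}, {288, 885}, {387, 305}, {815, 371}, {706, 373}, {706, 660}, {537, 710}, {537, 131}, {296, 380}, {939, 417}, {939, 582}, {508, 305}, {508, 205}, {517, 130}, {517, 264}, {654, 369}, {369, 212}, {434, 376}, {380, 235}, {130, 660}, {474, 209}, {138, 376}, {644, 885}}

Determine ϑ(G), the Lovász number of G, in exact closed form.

N(582) = {331, 939}, |N(582)| = 2.
deg(900) = 2; N(900) = {184, 417}.
deg(331) = 2; N(331) = {419, 582}.
Vertex 380 has 2 neighbors: 296, 235.
deg(v) = 2 for all v (|V|=75); a single 75-cycle (edge-transitive).
The 38 distinct eigenvalues: [2.0, 1.993, 1.972, 1.9372, 1.8888, 1.8271, 1.7526, 1.6658, 1.5674, 1.4579, 1.3383, 1.2092, 1.0717, 0.9266, 0.775, 0.618, 0.4567, 0.2922, 0.1256, -0.0419, -0.2091, -0.3748, -0.5378, -0.6971, -0.8516, -1.0, -1.1414, -1.2748, -1.3993, -1.514, -1.618, -1.7107, -1.7914, -1.8596, -1.9146, -1.9563, -1.9842, -1.9982].
λ_max=2, λ_min=-2*cos(pi/75); ϑ = −75·λ_min/(λ_max−λ_min) = 75*cos(pi/75)/(cos(pi/75) + 1).
≈ 37.48354585 (to 8 d.p.).
Check 37 ≤ 75*cos(pi/75)/(cos(pi/75) + 1) ≤ 38: both strict.

75*cos(pi/75)/(cos(pi/75) + 1)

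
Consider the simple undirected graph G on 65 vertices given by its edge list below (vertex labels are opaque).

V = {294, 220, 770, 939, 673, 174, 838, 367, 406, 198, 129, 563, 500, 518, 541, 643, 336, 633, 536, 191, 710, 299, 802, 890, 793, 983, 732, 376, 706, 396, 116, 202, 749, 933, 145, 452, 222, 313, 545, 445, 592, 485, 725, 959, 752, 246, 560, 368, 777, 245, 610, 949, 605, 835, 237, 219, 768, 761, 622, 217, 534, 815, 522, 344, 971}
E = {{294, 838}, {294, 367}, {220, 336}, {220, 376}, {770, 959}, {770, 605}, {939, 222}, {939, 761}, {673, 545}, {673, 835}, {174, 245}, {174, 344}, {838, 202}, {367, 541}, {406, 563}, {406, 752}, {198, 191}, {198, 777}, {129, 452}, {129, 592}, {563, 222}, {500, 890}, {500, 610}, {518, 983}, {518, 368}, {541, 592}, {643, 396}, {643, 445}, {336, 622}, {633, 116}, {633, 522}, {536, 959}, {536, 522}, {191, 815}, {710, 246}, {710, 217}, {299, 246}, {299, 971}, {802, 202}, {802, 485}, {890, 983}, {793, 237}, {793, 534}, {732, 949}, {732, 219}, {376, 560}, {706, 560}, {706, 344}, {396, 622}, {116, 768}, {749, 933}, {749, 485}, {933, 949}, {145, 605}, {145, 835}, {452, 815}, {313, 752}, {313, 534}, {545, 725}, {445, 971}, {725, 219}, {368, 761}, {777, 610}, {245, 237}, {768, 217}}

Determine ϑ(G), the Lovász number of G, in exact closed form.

deg(560) = 2; N(560) = {376, 706}.
N(299) = {246, 971}, |N(299)| = 2.
Vertex 592 has 2 neighbors: 129, 541.
deg(622) = 2; N(622) = {336, 396}.
Regular of degree 2 on 65 vertices: a single 65-cycle (edge-transitive).
A has 33 distinct eigenvalues ≈ [2.0, 1.990663, 1.96274, 1.916492, 1.852349, 1.770912, 1.67294, 1.559349, 1.431198, 1.289684, 1.136129, 0.971967, 0.798729, 0.618034, 0.431568, 0.241073, 0.048327, -0.14487, -0.336714, -0.525415, -0.70921, -0.886383, -1.05528, -1.214325, -1.362032, -1.497021, -1.618034, -1.723939, -1.813749, -1.886624, -1.941884, -1.979013, -1.997664].
λ_max=2, λ_min=-2*cos(pi/65); ϑ = −65·λ_min/(λ_max−λ_min) = 65*cos(pi/65)/(cos(pi/65) + 1).
Numerically 32.481012600.
32 ≤ 65*cos(pi/65)/(cos(pi/65) + 1) ≤ 33: both strict.

65*cos(pi/65)/(cos(pi/65) + 1)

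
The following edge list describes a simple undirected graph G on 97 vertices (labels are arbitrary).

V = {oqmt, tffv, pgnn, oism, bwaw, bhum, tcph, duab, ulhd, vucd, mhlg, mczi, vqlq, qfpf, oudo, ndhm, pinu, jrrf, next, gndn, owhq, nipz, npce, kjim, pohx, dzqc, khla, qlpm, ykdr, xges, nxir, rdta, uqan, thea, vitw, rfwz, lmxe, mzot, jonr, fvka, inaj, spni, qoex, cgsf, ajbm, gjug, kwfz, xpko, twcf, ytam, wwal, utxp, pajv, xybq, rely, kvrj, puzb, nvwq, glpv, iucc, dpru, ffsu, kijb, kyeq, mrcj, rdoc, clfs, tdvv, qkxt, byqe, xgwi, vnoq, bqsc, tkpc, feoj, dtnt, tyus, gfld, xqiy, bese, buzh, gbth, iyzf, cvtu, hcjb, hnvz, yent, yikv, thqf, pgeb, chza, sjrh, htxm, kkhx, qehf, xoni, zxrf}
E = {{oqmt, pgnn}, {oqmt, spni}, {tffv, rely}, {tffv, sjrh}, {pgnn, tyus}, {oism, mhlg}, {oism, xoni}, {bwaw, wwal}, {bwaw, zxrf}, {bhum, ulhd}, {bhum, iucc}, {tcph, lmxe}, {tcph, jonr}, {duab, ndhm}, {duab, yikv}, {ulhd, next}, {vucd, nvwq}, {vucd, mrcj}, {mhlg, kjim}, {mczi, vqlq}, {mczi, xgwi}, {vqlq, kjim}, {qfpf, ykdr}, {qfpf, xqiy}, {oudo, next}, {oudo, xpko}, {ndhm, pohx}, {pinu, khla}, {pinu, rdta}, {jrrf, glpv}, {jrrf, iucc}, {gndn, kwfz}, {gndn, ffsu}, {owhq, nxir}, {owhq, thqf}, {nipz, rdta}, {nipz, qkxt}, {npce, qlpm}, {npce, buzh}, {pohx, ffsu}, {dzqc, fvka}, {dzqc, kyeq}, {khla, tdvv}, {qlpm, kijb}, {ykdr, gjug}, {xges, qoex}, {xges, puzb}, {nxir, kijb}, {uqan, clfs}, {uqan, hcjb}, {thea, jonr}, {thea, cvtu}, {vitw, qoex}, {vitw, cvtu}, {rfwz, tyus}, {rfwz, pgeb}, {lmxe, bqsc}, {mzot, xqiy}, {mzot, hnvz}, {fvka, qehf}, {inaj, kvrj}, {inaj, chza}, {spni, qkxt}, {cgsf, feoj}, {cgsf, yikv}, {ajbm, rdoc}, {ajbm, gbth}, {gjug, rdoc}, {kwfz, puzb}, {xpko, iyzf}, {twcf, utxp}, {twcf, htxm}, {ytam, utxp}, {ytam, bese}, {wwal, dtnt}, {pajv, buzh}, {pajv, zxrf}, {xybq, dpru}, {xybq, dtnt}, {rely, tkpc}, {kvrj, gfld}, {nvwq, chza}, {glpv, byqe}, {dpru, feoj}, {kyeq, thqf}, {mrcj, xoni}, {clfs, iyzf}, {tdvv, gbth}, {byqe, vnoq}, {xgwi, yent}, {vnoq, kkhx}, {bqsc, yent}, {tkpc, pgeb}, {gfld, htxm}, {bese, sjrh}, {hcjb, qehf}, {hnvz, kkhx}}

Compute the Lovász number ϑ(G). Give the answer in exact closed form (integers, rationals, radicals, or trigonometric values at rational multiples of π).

deg(kjim) = 2; N(kjim) = {mhlg, vqlq}.
deg(rely) = 2; N(rely) = {tffv, tkpc}.
N(chza) = {inaj, nvwq}, |N(chza)| = 2.
deg(byqe) = 2; N(byqe) = {glpv, vnoq}.
deg(v) = 2 for all v (|V|=97); the odd cycle C_{97}.
A has 49 distinct eigenvalues ≈ [2.0, 1.996, 1.983, 1.962, 1.933, 1.896, 1.851, 1.798, 1.737, 1.67, 1.595, 1.513, 1.426, 1.332, 1.232, 1.128, 1.019, 0.905, 0.788, 0.667, 0.544, 0.418, 0.29, 0.162, 0.032, -0.097, -0.226, -0.354, -0.481, -0.606, -0.728, -0.847, -0.962, -1.074, -1.181, -1.283, -1.379, -1.47, -1.555, -1.633, -1.704, -1.769, -1.825, -1.874, -1.916, -1.949, -1.974, -1.991, -1.999].
With N=97: ϑ(G) = 97·(-(-1)*2*cos(pi/97))/(2−(-2*cos(pi/97))) = 97*cos(pi/97)/(cos(pi/97) + 1).
ϑ(G) ≈ 48.487279.
48 ≤ 97*cos(pi/97)/(cos(pi/97) + 1) ≤ 49: both strict.

97*cos(pi/97)/(cos(pi/97) + 1)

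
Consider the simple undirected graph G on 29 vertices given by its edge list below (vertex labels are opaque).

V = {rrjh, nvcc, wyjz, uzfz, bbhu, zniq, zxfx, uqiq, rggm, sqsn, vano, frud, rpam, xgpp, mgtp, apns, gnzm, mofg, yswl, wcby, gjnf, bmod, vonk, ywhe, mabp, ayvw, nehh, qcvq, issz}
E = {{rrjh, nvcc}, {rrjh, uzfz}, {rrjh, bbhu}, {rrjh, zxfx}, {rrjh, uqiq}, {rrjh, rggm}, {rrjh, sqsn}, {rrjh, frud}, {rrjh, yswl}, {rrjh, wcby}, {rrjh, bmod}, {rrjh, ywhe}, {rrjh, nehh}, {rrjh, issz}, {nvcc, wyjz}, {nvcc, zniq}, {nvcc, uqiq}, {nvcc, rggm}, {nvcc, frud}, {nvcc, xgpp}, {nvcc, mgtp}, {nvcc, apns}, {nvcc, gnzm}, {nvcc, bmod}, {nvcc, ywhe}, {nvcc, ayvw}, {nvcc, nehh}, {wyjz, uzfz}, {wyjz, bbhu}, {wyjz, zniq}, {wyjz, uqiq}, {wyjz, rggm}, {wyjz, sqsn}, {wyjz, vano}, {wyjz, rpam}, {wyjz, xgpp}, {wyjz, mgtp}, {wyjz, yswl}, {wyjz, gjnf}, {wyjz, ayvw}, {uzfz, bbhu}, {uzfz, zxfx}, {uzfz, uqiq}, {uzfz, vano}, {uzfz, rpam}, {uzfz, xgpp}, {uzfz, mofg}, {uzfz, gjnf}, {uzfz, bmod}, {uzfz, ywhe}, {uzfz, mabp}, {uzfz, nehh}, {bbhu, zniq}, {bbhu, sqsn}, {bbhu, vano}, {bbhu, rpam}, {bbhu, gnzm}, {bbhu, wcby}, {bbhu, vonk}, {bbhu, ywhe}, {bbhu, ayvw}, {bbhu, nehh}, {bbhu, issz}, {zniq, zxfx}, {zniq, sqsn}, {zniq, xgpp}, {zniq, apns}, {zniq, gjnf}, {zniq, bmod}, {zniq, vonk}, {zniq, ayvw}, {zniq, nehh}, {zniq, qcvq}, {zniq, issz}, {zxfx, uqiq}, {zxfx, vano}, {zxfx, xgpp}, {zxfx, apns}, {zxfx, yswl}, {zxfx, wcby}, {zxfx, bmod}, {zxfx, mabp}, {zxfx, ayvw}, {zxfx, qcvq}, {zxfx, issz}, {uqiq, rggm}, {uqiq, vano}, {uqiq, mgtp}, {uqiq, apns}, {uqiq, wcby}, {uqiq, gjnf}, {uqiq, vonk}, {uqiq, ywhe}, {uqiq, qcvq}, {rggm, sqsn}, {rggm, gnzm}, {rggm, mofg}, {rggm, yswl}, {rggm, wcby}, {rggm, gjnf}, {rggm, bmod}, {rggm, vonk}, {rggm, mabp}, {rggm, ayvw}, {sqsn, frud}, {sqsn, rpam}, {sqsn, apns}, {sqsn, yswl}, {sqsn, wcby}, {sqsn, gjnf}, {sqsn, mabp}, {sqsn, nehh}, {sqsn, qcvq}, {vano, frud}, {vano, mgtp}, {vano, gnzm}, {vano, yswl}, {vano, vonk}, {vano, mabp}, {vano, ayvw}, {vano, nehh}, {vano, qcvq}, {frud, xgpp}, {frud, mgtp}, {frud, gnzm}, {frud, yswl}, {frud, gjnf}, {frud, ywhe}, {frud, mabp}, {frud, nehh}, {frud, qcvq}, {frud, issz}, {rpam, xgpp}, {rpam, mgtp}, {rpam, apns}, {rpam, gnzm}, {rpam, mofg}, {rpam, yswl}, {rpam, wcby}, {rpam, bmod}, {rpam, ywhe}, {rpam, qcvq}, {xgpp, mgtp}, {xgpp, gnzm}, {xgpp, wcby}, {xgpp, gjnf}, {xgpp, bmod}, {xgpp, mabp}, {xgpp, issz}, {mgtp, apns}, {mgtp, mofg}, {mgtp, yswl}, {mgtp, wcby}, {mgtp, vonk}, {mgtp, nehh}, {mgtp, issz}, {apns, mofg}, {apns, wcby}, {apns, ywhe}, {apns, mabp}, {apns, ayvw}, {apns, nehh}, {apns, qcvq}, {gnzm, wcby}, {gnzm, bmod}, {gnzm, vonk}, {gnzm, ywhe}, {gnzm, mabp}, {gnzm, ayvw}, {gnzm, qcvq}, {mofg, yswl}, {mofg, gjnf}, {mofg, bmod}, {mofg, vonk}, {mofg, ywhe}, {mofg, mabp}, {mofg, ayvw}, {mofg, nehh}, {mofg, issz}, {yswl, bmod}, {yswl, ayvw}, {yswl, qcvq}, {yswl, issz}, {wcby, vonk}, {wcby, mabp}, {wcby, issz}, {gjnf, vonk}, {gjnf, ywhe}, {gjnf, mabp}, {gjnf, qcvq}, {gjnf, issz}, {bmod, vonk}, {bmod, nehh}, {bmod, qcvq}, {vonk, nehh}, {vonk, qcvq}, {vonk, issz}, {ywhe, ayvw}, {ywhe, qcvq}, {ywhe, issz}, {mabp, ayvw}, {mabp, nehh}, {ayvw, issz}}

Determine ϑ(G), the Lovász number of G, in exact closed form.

Vertex vonk has 14 neighbors: bbhu, zniq, uqiq, rggm, vano, mgtp, gnzm, mofg, wcby, gjnf, bmod, nehh, qcvq, issz.
Vertex sqsn has 14 neighbors: rrjh, wyjz, bbhu, zniq, rggm, frud, rpam, apns, yswl, wcby, gjnf, mabp, nehh, qcvq.
N(yswl) = {rrjh, wyjz, zxfx, rggm, sqsn, vano, frud, rpam, mgtp, mofg, bmod, ayvw, qcvq, issz}, |N(yswl)| = 14.
N(issz) = {rrjh, bbhu, zniq, zxfx, frud, xgpp, mgtp, mofg, yswl, wcby, gjnf, vonk, ywhe, ayvw}, |N(issz)| = 14.
Regular of degree 14 on 29 vertices: SR(29,14,6,7) — a Paley graph.
Distinct eigenvalues (to 5 d.p.): [14.0, 2.19258, -3.19258].
Lovász: ϑ = −29(-sqrt(29)/2 - 1/2)/(14+-(-sqrt(29)/2 - 1/2)) = sqrt(29).
≈ 5.38516481 (to 8 d.p.).

sqrt(29)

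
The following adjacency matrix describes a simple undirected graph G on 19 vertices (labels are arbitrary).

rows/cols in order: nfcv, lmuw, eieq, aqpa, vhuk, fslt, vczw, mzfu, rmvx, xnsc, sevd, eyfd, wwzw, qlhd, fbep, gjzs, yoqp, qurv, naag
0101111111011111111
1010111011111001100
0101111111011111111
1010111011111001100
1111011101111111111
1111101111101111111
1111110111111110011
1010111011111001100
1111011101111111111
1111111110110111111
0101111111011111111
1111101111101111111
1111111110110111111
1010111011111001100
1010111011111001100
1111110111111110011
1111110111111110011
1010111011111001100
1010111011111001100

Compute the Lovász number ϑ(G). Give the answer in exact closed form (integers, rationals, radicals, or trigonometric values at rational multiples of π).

7

Vertex rmvx has 17 neighbors: nfcv, lmuw, eieq, aqpa, fslt, vczw, mzfu, xnsc, sevd, eyfd, wwzw, qlhd, fbep, gjzs, yoqp, qurv, naag.
Vertex wwzw has 17 neighbors: nfcv, lmuw, eieq, aqpa, vhuk, fslt, vczw, mzfu, rmvx, sevd, eyfd, qlhd, fbep, gjzs, yoqp, qurv, naag.
Vertex aqpa has 12 neighbors: nfcv, eieq, vhuk, fslt, vczw, rmvx, xnsc, sevd, eyfd, wwzw, gjzs, yoqp.
N(gjzs) = {nfcv, lmuw, eieq, aqpa, vhuk, fslt, mzfu, rmvx, xnsc, sevd, eyfd, wwzw, qlhd, fbep, qurv, naag}, |N(gjzs)| = 16.
6 parts of sizes [7, 3, 3, 2, 2, 2]; α(G) = 7 = ϑ (perfect).
≈ 7.0000000 (to 7 d.p.).
7 ≤ 7 ≤ 7: collapsed.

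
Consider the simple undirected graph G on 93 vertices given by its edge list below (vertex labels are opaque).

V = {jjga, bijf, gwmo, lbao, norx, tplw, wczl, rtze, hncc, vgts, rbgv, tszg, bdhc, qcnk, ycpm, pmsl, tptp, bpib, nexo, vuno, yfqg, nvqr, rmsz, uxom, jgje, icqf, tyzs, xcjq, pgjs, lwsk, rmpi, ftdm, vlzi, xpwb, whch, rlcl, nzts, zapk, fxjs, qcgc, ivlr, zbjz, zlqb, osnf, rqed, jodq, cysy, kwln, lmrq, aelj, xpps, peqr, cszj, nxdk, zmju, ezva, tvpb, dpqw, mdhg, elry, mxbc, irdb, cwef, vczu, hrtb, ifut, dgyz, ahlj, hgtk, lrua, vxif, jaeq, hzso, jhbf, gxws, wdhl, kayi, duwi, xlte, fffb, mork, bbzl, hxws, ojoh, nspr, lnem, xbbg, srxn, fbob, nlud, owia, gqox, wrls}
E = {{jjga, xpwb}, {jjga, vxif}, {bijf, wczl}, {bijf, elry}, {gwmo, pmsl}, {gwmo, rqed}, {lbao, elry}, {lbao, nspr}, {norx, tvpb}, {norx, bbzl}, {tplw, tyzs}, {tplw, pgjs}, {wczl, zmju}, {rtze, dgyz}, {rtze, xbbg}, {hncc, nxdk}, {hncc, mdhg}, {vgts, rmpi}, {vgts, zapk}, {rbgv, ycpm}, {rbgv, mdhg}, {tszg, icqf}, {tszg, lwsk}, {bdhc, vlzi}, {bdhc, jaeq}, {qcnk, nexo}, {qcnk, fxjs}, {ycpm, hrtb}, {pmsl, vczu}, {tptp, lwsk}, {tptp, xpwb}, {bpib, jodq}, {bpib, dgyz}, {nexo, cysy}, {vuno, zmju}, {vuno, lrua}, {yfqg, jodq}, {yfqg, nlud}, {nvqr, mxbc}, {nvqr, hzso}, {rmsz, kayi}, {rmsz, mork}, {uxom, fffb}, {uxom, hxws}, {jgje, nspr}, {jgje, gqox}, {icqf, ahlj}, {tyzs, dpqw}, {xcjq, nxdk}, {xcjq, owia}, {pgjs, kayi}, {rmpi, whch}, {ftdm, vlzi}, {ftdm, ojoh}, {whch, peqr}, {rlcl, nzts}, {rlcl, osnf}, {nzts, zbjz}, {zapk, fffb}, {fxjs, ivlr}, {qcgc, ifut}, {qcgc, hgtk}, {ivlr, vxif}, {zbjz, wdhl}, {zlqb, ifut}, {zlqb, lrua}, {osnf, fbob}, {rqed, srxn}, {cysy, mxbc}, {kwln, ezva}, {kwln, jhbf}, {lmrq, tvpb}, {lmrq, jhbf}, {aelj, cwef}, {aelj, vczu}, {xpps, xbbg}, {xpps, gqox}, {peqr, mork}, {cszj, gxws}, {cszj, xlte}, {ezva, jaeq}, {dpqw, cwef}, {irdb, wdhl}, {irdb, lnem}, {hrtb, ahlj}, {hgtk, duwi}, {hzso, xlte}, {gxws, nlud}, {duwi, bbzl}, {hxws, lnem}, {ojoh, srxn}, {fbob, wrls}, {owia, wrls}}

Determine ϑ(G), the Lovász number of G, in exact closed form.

deg(hgtk) = 2; N(hgtk) = {qcgc, duwi}.
deg(vuno) = 2; N(vuno) = {zmju, lrua}.
deg(tyzs) = 2; N(tyzs) = {tplw, dpqw}.
N(fffb) = {uxom, zapk}, |N(fffb)| = 2.
G on 93 vertices is 2-regular; connected 2-regular on 93 ⇒ C_{93}.
A has 47 distinct eigenvalues ≈ [2.0, 1.995437, 1.98177, 1.95906, 1.927411, 1.886968, 1.837916, 1.780477, 1.714914, 1.641527, 1.56065, 1.472651, 1.377934, 1.276929, 1.170098, 1.057928, 0.940931, 0.819641, 0.694611, 0.566411, 0.435627, 0.302856, 0.168702, 0.033779, -0.101298, -0.235913, -0.369452, -0.501305, -0.630871, -0.757558, -0.880788, -1.0, -1.114649, -1.224212, -1.328189, -1.426106, -1.517516, -1.602002, -1.679179, -1.748693, -1.810229, -1.863505, -1.908279, -1.944345, -1.97154, -1.989739, -1.998859].
ϑ = −N·λ_min/(λ_max−λ_min) = −93·(-2*cos(pi/93))/(2−(-2*cos(pi/93))) = 93*cos(pi/93)/(cos(pi/93) + 1).
Numerically 46.486731879.
Check 46 ≤ 93*cos(pi/93)/(cos(pi/93) + 1) ≤ 47: both strict.

93*cos(pi/93)/(cos(pi/93) + 1)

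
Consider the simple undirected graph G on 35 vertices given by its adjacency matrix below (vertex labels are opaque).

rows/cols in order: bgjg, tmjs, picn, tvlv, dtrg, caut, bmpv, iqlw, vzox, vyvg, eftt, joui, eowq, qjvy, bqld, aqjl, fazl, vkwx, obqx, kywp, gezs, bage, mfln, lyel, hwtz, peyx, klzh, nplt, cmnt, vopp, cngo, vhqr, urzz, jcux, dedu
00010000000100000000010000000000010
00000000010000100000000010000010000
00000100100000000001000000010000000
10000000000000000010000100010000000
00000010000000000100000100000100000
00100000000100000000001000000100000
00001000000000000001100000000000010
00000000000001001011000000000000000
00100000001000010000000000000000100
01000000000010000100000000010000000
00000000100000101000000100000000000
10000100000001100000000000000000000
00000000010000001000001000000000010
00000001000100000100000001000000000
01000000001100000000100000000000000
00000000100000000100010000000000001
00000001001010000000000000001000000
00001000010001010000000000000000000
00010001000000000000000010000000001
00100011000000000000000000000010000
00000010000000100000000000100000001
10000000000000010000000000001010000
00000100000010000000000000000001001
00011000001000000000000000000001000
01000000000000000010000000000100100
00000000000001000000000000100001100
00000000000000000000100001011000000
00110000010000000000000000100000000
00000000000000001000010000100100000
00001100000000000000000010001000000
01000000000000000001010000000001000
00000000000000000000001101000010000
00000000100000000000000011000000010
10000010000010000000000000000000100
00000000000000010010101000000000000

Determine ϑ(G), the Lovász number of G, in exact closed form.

15

deg(hwtz) = 4; N(hwtz) = {tmjs, obqx, vopp, urzz}.
Vertex eftt has 4 neighbors: vzox, bqld, fazl, lyel.
Vertex cngo has 4 neighbors: tmjs, kywp, bage, vhqr.
Vertex klzh has 4 neighbors: gezs, peyx, nplt, cmnt.
Every vertex has degree 4 (N=35); Kneser K(7,3) on C(7,3)=35 vertices.
Distinct eigenvalues (to 3 d.p.): [4.0, 2.0, -1.0, -3.0].
−35·(-3) / ((4)−(-3)) = 15 = ϑ(G).
≈ 15.000000000 (to 9 d.p.).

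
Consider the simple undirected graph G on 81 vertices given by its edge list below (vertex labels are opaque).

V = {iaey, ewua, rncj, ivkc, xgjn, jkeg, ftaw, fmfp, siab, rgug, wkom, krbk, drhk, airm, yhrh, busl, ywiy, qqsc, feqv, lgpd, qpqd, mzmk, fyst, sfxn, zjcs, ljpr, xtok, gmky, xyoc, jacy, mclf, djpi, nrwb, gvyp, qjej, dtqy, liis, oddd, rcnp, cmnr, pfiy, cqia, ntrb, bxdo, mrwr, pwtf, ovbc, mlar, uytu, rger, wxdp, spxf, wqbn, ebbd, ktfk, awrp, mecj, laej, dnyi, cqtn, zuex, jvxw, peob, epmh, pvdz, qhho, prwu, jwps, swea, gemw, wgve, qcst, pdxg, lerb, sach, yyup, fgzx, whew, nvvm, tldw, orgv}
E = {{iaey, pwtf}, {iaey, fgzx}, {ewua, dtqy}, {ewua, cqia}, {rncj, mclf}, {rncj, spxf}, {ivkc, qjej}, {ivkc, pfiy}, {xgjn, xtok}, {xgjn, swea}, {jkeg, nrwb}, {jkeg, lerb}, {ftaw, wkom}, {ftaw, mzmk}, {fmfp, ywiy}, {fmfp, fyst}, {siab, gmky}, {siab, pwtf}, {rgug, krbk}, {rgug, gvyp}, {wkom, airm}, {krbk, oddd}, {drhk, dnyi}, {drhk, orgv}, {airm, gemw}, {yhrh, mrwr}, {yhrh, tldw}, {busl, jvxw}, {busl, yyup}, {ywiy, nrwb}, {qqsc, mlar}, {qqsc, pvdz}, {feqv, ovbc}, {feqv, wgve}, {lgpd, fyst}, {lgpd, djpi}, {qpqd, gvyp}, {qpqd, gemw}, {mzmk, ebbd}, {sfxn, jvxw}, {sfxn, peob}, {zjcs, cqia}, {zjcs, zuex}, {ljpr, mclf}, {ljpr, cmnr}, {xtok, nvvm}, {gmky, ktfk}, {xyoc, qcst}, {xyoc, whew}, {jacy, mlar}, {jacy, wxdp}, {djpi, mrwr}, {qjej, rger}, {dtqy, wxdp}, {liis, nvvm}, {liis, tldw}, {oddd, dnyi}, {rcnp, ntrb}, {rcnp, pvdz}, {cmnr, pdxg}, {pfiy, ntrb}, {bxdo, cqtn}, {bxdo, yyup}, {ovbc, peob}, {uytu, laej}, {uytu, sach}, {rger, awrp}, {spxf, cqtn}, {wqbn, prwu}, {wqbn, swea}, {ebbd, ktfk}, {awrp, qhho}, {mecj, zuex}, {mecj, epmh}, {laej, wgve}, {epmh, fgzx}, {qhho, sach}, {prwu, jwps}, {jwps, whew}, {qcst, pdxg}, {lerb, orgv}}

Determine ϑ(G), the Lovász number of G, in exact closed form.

81*cos(pi/81)/(cos(pi/81) + 1)

deg(pwtf) = 2; N(pwtf) = {iaey, siab}.
Vertex zuex has 2 neighbors: zjcs, mecj.
Vertex nvvm has 2 neighbors: xtok, liis.
Vertex iaey has 2 neighbors: pwtf, fgzx.
81-vertex 2-regular graph: connected 2-regular on 81 ⇒ C_{81}.
Distinct eigenvalues (to 3 d.p.): [2.0, 1.994, 1.976, 1.946, 1.904, 1.851, 1.787, 1.712, 1.627, 1.532, 1.428, 1.315, 1.194, 1.066, 0.932, 0.792, 0.647, 0.499, 0.347, 0.194, 0.039, -0.116, -0.271, -0.423, -0.574, -0.72, -0.863, -1.0, -1.131, -1.256, -1.372, -1.481, -1.581, -1.671, -1.751, -1.821, -1.879, -1.927, -1.963, -1.986, -1.998].
Lovász: ϑ = −81(-2*cos(pi/81))/(2+-(-1)*2*cos(pi/81)) = 81*cos(pi/81)/(cos(pi/81) + 1).
≈ 40.48476531 (to 8 d.p.).
Sandwich: α(G)=40 ≤ ϑ(G)=81*cos(pi/81)/(cos(pi/81) + 1) ≤ χ(Ḡ)=41 (both strict).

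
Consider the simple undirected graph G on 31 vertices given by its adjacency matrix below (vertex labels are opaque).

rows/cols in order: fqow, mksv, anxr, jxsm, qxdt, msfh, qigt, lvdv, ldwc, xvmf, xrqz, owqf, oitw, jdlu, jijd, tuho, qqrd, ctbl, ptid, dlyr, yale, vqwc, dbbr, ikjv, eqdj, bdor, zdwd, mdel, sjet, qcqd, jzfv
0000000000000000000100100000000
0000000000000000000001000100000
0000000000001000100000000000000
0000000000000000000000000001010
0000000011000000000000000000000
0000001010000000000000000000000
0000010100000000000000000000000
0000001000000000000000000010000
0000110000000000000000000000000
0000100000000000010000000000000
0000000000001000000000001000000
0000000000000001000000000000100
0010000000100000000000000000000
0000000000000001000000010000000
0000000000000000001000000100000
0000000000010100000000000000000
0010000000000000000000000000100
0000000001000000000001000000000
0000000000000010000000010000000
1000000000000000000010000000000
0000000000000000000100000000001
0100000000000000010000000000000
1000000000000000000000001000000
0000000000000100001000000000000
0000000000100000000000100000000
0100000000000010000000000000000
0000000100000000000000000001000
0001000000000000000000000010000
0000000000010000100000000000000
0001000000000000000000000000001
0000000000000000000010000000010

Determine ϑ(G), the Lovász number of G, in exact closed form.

deg(ikjv) = 2; N(ikjv) = {jdlu, ptid}.
Vertex msfh has 2 neighbors: qigt, ldwc.
deg(eqdj) = 2; N(eqdj) = {xrqz, dbbr}.
deg(owqf) = 2; N(owqf) = {tuho, sjet}.
Every vertex has degree 2 (N=31); the odd cycle C_{31}.
A has 16 distinct eigenvalues ≈ [2.0, 1.95906, 1.837916, 1.641527, 1.377934, 1.057928, 0.694611, 0.302856, -0.101298, -0.501305, -0.880788, -1.224212, -1.517516, -1.748693, -1.908279, -1.989739].
−31·(-2*cos(pi/31)) / ((2)−(-2*cos(pi/31))) = 31*cos(pi/31)/(cos(pi/31) + 1) = ϑ(G).
≈ 15.460134989 (to 9 d.p.).
15 ≤ 31*cos(pi/31)/(cos(pi/31) + 1) ≤ 16: both strict.

31*cos(pi/31)/(cos(pi/31) + 1)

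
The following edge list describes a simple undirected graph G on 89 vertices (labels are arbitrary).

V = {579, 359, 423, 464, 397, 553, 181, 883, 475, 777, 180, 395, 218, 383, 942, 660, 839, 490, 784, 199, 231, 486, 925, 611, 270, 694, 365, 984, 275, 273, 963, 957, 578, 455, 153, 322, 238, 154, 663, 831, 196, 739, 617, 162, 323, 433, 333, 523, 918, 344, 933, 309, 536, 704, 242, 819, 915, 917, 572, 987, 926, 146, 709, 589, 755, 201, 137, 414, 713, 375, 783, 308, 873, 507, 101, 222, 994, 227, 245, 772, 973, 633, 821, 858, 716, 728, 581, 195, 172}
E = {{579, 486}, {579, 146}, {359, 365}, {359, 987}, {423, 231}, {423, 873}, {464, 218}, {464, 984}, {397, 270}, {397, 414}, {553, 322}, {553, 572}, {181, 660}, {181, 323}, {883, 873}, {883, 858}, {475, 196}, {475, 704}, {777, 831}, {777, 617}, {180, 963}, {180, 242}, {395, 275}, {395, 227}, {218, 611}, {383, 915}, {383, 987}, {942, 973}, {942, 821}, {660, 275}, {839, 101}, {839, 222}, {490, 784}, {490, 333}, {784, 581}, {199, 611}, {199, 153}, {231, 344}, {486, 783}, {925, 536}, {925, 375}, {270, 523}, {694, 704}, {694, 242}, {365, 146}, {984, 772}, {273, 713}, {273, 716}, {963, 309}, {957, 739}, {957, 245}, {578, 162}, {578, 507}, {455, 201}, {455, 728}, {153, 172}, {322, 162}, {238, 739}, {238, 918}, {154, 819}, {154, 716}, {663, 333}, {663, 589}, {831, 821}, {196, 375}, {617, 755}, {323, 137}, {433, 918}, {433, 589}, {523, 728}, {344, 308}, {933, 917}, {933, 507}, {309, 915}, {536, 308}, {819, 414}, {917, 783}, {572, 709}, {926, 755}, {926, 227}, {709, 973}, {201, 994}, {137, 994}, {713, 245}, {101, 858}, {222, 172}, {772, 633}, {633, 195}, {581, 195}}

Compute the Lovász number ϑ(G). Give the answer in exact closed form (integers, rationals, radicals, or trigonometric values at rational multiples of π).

89*cos(pi/89)/(cos(pi/89) + 1)

Vertex 344 has 2 neighbors: 231, 308.
Vertex 987 has 2 neighbors: 359, 383.
Vertex 553 has 2 neighbors: 322, 572.
N(433) = {918, 589}, |N(433)| = 2.
2-regular, N=89; connected 2-regular on 89 ⇒ C_{89}.
spec(A) ≈ [2.0, 1.995, 1.9801, 1.9553, 1.9208, 1.8767, 1.8232, 1.7607, 1.6894, 1.6097, 1.522, 1.4266, 1.3242, 1.2152, 1.1001, 0.9796, 0.8541, 0.7244, 0.5911, 0.4549, 0.3164, 0.1763, 0.0353, -0.1058, -0.2465, -0.3859, -0.5233, -0.6582, -0.7898, -0.9174, -1.0405, -1.1584, -1.2705, -1.3763, -1.4752, -1.5668, -1.6506, -1.7261, -1.7931, -1.8511, -1.8999, -1.9393, -1.9689, -1.9888, -1.9988] (distinct, 4 d.p.).
With N=89: ϑ(G) = 89·(-(-1)*2*cos(pi/89))/(2−(-2*cos(pi/89))) = 89*cos(pi/89)/(cos(pi/89) + 1).
Numerically 44.486135.
Check 44 ≤ 89*cos(pi/89)/(cos(pi/89) + 1) ≤ 45: both strict.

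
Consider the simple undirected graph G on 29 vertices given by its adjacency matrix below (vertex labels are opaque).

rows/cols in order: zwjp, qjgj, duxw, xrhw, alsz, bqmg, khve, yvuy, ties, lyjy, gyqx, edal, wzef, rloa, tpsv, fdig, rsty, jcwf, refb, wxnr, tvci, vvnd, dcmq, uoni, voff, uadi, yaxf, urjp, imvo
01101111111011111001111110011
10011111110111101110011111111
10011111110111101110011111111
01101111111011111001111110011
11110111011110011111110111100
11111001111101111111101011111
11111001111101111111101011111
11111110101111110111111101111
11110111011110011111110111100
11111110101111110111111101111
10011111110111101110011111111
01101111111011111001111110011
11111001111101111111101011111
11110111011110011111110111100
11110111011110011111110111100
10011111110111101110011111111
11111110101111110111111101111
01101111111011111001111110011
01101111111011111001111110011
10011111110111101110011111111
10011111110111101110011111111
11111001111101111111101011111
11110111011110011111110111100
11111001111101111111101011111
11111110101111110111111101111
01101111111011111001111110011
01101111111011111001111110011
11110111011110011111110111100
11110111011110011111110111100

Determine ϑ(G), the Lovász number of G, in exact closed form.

7

Vertex imvo has 22 neighbors: zwjp, qjgj, duxw, xrhw, bqmg, khve, yvuy, lyjy, gyqx, edal, wzef, fdig, rsty, jcwf, refb, wxnr, tvci, vvnd, uoni, voff, uadi, yaxf.
deg(wzef) = 24; N(wzef) = {zwjp, qjgj, duxw, xrhw, alsz, yvuy, ties, lyjy, gyqx, edal, rloa, tpsv, fdig, rsty, jcwf, refb, wxnr, tvci, dcmq, voff, uadi, yaxf, urjp, imvo}.
deg(voff) = 25; N(voff) = {zwjp, qjgj, duxw, xrhw, alsz, bqmg, khve, ties, gyqx, edal, wzef, rloa, tpsv, fdig, jcwf, refb, wxnr, tvci, vvnd, dcmq, uoni, uadi, yaxf, urjp, imvo}.
Vertex dcmq has 22 neighbors: zwjp, qjgj, duxw, xrhw, bqmg, khve, yvuy, lyjy, gyqx, edal, wzef, fdig, rsty, jcwf, refb, wxnr, tvci, vvnd, uoni, voff, uadi, yaxf.
Complete 5-partite, parts [7, 7, 6, 5, 4]: perfect, ϑ = α = 7.
Numerically 7.0000000.
Lovász sandwich 7 ≤ 7 ≤ 7: collapsed.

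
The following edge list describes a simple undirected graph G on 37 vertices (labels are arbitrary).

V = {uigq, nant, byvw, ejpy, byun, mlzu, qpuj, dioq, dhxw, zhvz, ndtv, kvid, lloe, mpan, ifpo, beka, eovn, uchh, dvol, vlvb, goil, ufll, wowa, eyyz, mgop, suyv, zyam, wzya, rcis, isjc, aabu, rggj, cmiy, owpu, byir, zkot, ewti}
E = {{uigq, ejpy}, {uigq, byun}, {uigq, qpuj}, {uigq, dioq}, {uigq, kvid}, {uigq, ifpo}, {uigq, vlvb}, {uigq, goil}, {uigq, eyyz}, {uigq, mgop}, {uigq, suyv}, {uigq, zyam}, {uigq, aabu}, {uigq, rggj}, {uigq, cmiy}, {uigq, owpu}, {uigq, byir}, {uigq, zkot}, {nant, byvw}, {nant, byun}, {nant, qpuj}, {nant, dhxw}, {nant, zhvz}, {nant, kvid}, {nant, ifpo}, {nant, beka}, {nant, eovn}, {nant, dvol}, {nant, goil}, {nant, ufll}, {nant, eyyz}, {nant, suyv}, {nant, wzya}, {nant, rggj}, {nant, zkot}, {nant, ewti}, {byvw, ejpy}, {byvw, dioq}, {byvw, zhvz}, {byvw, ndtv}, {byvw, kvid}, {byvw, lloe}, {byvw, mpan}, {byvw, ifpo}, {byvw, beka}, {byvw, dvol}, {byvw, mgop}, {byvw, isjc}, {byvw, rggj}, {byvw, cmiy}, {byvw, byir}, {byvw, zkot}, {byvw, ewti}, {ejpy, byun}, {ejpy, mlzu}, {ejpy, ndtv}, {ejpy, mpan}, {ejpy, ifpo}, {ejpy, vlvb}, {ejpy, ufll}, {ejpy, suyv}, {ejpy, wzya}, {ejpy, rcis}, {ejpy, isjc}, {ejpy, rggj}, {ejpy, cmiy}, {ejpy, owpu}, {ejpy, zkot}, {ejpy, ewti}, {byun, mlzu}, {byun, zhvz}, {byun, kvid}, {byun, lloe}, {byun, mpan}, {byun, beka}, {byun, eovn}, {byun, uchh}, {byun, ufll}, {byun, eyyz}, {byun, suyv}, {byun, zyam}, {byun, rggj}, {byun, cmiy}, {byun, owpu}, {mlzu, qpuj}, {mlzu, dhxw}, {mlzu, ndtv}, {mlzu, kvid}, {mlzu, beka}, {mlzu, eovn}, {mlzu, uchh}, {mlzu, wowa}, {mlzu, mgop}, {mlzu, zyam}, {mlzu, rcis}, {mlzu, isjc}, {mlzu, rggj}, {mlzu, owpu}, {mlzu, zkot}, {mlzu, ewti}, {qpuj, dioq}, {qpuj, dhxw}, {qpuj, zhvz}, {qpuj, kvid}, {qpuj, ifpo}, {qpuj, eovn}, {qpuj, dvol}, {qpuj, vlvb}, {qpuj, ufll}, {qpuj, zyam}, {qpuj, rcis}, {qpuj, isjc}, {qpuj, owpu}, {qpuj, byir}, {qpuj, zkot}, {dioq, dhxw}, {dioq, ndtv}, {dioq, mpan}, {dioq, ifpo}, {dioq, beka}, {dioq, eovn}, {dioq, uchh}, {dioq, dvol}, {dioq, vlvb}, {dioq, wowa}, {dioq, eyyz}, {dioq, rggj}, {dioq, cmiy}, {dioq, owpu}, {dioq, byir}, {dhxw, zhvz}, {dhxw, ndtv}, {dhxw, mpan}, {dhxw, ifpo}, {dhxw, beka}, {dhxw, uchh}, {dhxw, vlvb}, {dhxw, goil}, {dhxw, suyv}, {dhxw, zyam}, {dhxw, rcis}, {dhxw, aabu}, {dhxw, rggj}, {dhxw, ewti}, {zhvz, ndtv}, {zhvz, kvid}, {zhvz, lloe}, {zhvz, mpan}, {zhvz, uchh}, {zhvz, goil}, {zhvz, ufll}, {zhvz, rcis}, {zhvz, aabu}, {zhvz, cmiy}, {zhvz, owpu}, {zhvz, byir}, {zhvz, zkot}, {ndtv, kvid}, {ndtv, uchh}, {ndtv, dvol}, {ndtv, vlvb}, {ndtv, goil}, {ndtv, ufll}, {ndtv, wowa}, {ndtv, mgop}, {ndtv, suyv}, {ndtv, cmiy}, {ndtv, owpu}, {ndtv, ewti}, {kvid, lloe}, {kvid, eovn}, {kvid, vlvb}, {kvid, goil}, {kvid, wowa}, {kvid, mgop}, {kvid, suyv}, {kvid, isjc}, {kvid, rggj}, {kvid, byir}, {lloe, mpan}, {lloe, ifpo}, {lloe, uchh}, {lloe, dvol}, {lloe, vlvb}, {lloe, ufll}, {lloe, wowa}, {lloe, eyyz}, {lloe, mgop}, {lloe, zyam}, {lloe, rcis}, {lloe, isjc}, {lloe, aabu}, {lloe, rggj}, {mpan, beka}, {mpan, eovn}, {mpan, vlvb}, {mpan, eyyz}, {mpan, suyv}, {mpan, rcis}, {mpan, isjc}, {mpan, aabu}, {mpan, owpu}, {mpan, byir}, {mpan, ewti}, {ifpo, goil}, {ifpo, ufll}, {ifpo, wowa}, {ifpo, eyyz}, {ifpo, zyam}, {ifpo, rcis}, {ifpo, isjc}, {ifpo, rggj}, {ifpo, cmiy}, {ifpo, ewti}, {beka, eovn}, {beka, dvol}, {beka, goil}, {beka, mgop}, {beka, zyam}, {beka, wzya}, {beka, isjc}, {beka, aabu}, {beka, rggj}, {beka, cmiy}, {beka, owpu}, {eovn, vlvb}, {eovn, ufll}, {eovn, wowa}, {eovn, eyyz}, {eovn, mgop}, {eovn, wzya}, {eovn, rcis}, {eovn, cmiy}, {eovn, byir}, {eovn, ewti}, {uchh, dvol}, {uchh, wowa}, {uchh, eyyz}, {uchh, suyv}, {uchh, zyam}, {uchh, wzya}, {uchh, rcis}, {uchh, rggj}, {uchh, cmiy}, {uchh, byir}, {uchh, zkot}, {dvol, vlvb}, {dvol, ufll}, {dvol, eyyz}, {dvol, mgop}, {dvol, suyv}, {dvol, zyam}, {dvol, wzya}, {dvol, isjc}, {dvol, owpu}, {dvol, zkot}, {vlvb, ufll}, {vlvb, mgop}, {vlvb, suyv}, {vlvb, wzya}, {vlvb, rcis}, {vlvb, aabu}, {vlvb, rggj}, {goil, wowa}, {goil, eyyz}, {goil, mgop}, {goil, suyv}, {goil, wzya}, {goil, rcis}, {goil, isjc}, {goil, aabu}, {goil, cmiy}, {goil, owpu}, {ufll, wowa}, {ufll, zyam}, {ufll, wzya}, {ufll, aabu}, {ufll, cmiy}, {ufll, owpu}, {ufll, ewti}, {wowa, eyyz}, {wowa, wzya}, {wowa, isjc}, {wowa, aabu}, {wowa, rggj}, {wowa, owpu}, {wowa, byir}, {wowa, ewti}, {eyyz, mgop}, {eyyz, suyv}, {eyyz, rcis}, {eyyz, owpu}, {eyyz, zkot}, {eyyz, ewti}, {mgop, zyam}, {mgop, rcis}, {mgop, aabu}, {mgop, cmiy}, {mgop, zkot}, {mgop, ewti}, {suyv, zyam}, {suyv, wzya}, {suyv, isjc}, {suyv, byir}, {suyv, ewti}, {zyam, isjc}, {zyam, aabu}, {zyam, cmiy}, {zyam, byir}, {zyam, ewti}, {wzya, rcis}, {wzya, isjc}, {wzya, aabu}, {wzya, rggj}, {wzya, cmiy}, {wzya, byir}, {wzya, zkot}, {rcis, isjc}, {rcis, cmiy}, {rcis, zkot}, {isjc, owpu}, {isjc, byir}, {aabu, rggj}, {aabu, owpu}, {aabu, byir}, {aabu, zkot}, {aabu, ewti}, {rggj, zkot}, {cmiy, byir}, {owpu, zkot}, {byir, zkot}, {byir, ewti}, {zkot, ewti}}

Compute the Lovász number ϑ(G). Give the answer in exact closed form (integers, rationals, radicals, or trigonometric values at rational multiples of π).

Vertex zhvz has 18 neighbors: nant, byvw, byun, qpuj, dhxw, ndtv, kvid, lloe, mpan, uchh, goil, ufll, rcis, aabu, cmiy, owpu, byir, zkot.
Vertex ndtv has 18 neighbors: byvw, ejpy, mlzu, dioq, dhxw, zhvz, kvid, uchh, dvol, vlvb, goil, ufll, wowa, mgop, suyv, cmiy, owpu, ewti.
N(byvw) = {nant, ejpy, dioq, zhvz, ndtv, kvid, lloe, mpan, ifpo, beka, dvol, mgop, isjc, rggj, cmiy, byir, zkot, ewti}, |N(byvw)| = 18.
N(ufll) = {nant, ejpy, byun, qpuj, zhvz, ndtv, lloe, ifpo, eovn, dvol, vlvb, wowa, zyam, wzya, aabu, cmiy, owpu, ewti}, |N(ufll)| = 18.
Regular of degree 18 on 37 vertices: SR(37,18,8,9) — a Paley graph.
Distinct eigenvalues (to 5 d.p.): [18.0, 2.54138, -3.54138].
Lovász (edge-transitive): ϑ = −37·(-sqrt(37)/2 - 1/2)/((18)−(-sqrt(37)/2 - 1/2)) = sqrt(37).
= 6.082763… (decimal).

sqrt(37)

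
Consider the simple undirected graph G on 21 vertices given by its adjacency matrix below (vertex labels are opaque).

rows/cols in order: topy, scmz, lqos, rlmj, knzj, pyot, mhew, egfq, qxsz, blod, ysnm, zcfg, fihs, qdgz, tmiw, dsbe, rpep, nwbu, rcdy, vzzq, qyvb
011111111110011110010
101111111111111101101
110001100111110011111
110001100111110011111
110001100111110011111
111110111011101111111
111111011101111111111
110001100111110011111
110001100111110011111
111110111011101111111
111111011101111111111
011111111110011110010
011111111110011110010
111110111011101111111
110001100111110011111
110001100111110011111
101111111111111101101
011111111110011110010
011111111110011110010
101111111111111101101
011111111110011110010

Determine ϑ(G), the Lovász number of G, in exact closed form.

deg(nwbu) = 15; N(nwbu) = {scmz, lqos, rlmj, knzj, pyot, mhew, egfq, qxsz, blod, ysnm, qdgz, tmiw, dsbe, rpep, vzzq}.
N(lqos) = {topy, scmz, pyot, mhew, blod, ysnm, zcfg, fihs, qdgz, rpep, nwbu, rcdy, vzzq, qyvb}, |N(lqos)| = 14.
N(knzj) = {topy, scmz, pyot, mhew, blod, ysnm, zcfg, fihs, qdgz, rpep, nwbu, rcdy, vzzq, qyvb}, |N(knzj)| = 14.
deg(scmz) = 18; N(scmz) = {topy, lqos, rlmj, knzj, pyot, mhew, egfq, qxsz, blod, ysnm, zcfg, fihs, qdgz, tmiw, dsbe, nwbu, rcdy, qyvb}.
G = K_{7,6,3,3,2}: α = 7 = χ(Ḡ), so ϑ = 7.
≈ 7.000000000 (to 9 d.p.).
Check 7 ≤ 7 ≤ 7: collapsed.

7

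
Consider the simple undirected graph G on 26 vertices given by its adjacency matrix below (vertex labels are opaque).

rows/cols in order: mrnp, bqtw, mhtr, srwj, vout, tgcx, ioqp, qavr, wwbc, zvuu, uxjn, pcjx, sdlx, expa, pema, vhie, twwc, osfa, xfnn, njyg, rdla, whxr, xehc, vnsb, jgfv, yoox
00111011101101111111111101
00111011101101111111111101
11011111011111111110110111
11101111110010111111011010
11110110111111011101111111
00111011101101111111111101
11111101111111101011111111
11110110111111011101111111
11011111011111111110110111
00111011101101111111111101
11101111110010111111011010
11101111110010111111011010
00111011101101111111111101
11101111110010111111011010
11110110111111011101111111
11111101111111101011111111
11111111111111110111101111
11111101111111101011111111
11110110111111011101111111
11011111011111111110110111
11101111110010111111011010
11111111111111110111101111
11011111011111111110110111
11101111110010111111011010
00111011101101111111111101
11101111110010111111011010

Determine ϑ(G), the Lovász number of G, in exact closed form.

Vertex zvuu has 20 neighbors: mhtr, srwj, vout, ioqp, qavr, wwbc, uxjn, pcjx, expa, pema, vhie, twwc, osfa, xfnn, njyg, rdla, whxr, xehc, vnsb, yoox.
deg(mhtr) = 22; N(mhtr) = {mrnp, bqtw, srwj, vout, tgcx, ioqp, qavr, zvuu, uxjn, pcjx, sdlx, expa, pema, vhie, twwc, osfa, xfnn, rdla, whxr, vnsb, jgfv, yoox}.
deg(pema) = 22; N(pema) = {mrnp, bqtw, mhtr, srwj, tgcx, ioqp, wwbc, zvuu, uxjn, pcjx, sdlx, expa, vhie, twwc, osfa, njyg, rdla, whxr, xehc, vnsb, jgfv, yoox}.
deg(vnsb) = 19; N(vnsb) = {mrnp, bqtw, mhtr, vout, tgcx, ioqp, qavr, wwbc, zvuu, sdlx, pema, vhie, twwc, osfa, xfnn, njyg, whxr, xehc, jgfv}.
6 parts of sizes [7, 6, 4, 4, 3, 2]; α(G) = 7 = ϑ (perfect).
ϑ(G) ≈ 7.000000.
Lovász sandwich 7 ≤ 7 ≤ 7: collapsed.

7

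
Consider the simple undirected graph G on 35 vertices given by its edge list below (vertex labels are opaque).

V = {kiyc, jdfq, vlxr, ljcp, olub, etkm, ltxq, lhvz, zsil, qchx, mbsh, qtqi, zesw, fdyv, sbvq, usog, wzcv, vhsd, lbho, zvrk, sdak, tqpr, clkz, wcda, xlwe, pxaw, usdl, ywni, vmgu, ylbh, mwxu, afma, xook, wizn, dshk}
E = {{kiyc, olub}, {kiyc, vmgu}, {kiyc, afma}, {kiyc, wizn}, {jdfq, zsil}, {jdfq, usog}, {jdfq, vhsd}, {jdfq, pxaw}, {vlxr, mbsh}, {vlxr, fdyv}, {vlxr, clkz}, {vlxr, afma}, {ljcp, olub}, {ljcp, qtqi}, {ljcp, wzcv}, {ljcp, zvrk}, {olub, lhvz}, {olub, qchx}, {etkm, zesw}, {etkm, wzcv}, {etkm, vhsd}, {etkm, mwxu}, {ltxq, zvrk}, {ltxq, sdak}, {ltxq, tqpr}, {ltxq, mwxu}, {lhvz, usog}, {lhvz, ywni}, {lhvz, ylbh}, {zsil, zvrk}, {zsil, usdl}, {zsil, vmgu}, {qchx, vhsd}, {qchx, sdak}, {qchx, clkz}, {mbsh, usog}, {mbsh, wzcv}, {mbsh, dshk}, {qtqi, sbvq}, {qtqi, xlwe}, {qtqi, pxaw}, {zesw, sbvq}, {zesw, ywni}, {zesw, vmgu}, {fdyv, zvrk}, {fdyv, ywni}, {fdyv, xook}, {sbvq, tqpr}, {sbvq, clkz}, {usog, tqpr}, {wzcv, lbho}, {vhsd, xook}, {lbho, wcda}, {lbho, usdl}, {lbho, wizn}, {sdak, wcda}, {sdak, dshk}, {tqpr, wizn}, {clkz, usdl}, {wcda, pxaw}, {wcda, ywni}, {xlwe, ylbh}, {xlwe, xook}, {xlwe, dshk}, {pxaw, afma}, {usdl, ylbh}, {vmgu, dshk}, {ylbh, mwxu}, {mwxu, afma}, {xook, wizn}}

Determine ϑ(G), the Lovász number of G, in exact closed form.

Vertex ywni has 4 neighbors: lhvz, zesw, fdyv, wcda.
deg(mbsh) = 4; N(mbsh) = {vlxr, usog, wzcv, dshk}.
Vertex pxaw has 4 neighbors: jdfq, qtqi, wcda, afma.
N(zsil) = {jdfq, zvrk, usdl, vmgu}, |N(zsil)| = 4.
35-vertex 4-regular graph: this is K(7,3), the Kneser graph.
A has 4 distinct eigenvalues ≈ [4.0, 2.0, -1.0, -3.0].
ϑ = −N·λ_min/(λ_max−λ_min) = −35·(-3)/(4−(-3)) = 15.
ϑ(G) ≈ 15.0000000.

15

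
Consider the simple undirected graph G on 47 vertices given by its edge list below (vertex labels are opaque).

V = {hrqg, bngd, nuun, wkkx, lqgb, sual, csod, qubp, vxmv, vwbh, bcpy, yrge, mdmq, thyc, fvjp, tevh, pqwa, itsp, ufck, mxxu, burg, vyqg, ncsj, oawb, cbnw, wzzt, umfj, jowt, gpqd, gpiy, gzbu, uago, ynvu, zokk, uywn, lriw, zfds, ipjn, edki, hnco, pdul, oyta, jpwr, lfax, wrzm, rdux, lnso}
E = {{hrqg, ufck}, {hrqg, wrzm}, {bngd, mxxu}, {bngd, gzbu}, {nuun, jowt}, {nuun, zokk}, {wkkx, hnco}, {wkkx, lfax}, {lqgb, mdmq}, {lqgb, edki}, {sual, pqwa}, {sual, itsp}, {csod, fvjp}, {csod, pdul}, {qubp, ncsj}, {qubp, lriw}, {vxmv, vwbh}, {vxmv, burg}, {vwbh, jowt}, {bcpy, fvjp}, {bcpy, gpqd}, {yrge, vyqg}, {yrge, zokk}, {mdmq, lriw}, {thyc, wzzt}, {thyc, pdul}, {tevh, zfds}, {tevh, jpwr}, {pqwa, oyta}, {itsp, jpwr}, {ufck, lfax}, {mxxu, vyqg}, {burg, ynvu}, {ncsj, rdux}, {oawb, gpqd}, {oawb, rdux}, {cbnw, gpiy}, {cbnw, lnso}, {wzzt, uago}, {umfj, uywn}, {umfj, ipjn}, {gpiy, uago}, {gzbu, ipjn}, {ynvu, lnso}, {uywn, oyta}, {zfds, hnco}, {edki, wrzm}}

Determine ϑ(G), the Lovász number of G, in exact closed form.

47*cos(pi/47)/(cos(pi/47) + 1)

deg(thyc) = 2; N(thyc) = {wzzt, pdul}.
deg(tevh) = 2; N(tevh) = {zfds, jpwr}.
N(vxmv) = {vwbh, burg}, |N(vxmv)| = 2.
Vertex umfj has 2 neighbors: uywn, ipjn.
G on 47 vertices is 2-regular; this is C_{47}, the 47-cycle.
A has 24 distinct eigenvalues ≈ [2.0, 1.982, 1.929, 1.841, 1.721, 1.57, 1.39, 1.186, 0.961, 0.719, 0.464, 0.2, -0.067, -0.333, -0.593, -0.842, -1.076, -1.291, -1.483, -1.649, -1.785, -1.889, -1.96, -1.996].
ϑ = −N·λ_min/(λ_max−λ_min) = −47·(-2*cos(pi/47))/(2−(-2*cos(pi/47))) = 47*cos(pi/47)/(cos(pi/47) + 1).
≈ 23.47373 (to 5 d.p.).
Sandwich: α(G)=23 ≤ ϑ(G)=47*cos(pi/47)/(cos(pi/47) + 1) ≤ χ(Ḡ)=24 (both strict).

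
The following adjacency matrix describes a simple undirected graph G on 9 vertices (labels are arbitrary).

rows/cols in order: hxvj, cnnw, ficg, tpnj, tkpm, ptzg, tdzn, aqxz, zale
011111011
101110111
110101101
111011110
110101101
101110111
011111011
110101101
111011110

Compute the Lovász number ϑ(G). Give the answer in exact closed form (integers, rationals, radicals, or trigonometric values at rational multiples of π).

3

deg(tpnj) = 7; N(tpnj) = {hxvj, cnnw, ficg, tkpm, ptzg, tdzn, aqxz}.
deg(tdzn) = 7; N(tdzn) = {cnnw, ficg, tpnj, tkpm, ptzg, aqxz, zale}.
Vertex hxvj has 7 neighbors: cnnw, ficg, tpnj, tkpm, ptzg, aqxz, zale.
N(ficg) = {hxvj, cnnw, tpnj, ptzg, tdzn, zale}, |N(ficg)| = 6.
K_{3,2,2,2} (perfect); ϑ(G) = α(G) = max{3,2,2,2} = 3.
Numerically 3.000000.
α=3, χ(Ḡ)=3; ϑ=3 lies between (collapsed).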